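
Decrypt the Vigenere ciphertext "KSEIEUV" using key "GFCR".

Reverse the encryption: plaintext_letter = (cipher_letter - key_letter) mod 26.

Step 1: Extend key: GFCRGFC
Step 2: Decrypt each letter (c - k) mod 26:
  K(10) - G(6) = (10-6) mod 26 = 4 = E
  S(18) - F(5) = (18-5) mod 26 = 13 = N
  E(4) - C(2) = (4-2) mod 26 = 2 = C
  I(8) - R(17) = (8-17) mod 26 = 17 = R
  E(4) - G(6) = (4-6) mod 26 = 24 = Y
  U(20) - F(5) = (20-5) mod 26 = 15 = P
  V(21) - C(2) = (21-2) mod 26 = 19 = T
Plaintext: ENCRYPT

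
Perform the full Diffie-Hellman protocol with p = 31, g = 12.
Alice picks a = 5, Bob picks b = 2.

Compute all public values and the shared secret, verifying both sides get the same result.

Step 1: A = g^a mod p = 12^5 mod 31 = 26.
Step 2: B = g^b mod p = 12^2 mod 31 = 20.
Step 3: Alice computes s = B^a mod p = 20^5 mod 31 = 25.
Step 4: Bob computes s = A^b mod p = 26^2 mod 31 = 25.
Both sides agree: shared secret = 25.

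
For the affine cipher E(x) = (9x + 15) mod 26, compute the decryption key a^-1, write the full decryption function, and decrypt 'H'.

Step 1: Find a^-1, the modular inverse of 9 mod 26.
Step 2: We need 9 * a^-1 = 1 (mod 26).
Step 3: 9 * 3 = 27 = 1 * 26 + 1, so a^-1 = 3.
Step 4: D(y) = 3(y - 15) mod 26.
Step 5: Apply to 'H' (y = 7): D(7) = 3 * (7 - 15) mod 26 = 3 * -8 mod 26 = 2 -> 'C'.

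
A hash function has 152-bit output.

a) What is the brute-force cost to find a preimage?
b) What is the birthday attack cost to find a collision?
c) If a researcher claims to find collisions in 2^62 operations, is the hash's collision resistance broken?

Step 1: Preimage resistance requires brute-force of 2^152 operations.
Step 2: Collision resistance (birthday bound) = 2^(152/2) = 2^76.
Step 3: The claimed attack costs 2^62 operations.
Step 4: Since 2^62 < 2^76, the claimed attack beats the generic birthday bound, so collision resistance is broken.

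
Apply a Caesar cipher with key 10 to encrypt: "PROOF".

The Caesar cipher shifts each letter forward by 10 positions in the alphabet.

Step 1: For each letter, shift forward by 10 positions (mod 26).
  P (position 15) -> position (15+10) mod 26 = 25 -> Z
  R (position 17) -> position (17+10) mod 26 = 1 -> B
  O (position 14) -> position (14+10) mod 26 = 24 -> Y
  O (position 14) -> position (14+10) mod 26 = 24 -> Y
  F (position 5) -> position (5+10) mod 26 = 15 -> P
Result: ZBYYP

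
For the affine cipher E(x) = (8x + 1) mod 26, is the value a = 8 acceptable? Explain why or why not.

Step 1: Compute gcd(8, 26).
Step 2: gcd(8, 26) = 2.
Since gcd = 2 != 1, 8 shares a common factor with 26, so it cannot be used.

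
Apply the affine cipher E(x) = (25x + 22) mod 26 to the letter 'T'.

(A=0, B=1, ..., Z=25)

Step 1: Convert 'T' to number: x = 19.
Step 2: E(19) = (25 * 19 + 22) mod 26 = 497 mod 26 = 3.
Step 3: Convert 3 back to letter: D.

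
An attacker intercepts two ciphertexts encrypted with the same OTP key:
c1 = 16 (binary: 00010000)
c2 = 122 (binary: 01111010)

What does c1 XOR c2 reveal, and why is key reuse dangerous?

Step 1: c1 XOR c2 = (m1 XOR k) XOR (m2 XOR k).
Step 2: By XOR associativity/commutativity: = m1 XOR m2 XOR k XOR k = m1 XOR m2.
Step 3: 00010000 XOR 01111010 = 01101010 = 106.
Step 4: The key cancels out! An attacker learns m1 XOR m2 = 106, revealing the relationship between plaintexts.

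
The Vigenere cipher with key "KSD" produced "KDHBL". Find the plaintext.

Step 1: Extend key: KSDKS
Step 2: Decrypt each letter (c - k) mod 26:
  K(10) - K(10) = (10-10) mod 26 = 0 = A
  D(3) - S(18) = (3-18) mod 26 = 11 = L
  H(7) - D(3) = (7-3) mod 26 = 4 = E
  B(1) - K(10) = (1-10) mod 26 = 17 = R
  L(11) - S(18) = (11-18) mod 26 = 19 = T
Plaintext: ALERT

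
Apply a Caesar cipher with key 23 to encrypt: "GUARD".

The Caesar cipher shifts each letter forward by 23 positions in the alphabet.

Step 1: For each letter, shift forward by 23 positions (mod 26).
  G (position 6) -> position (6+23) mod 26 = 3 -> D
  U (position 20) -> position (20+23) mod 26 = 17 -> R
  A (position 0) -> position (0+23) mod 26 = 23 -> X
  R (position 17) -> position (17+23) mod 26 = 14 -> O
  D (position 3) -> position (3+23) mod 26 = 0 -> A
Result: DRXOA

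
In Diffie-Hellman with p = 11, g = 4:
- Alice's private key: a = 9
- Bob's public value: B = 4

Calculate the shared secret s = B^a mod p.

Step 1: s = B^a mod p = 4^9 mod 11.
  4^1 mod 11 = 4
  4^2 mod 11 = (4 * 4) mod 11 = 5
  4^3 mod 11 = (5 * 4) mod 11 = 9
  4^4 mod 11 = (9 * 4) mod 11 = 3
  4^5 mod 11 = (3 * 4) mod 11 = 1
  4^6 mod 11 = (1 * 4) mod 11 = 4
  4^7 mod 11 = (4 * 4) mod 11 = 5
  4^8 mod 11 = (5 * 4) mod 11 = 9
  4^9 mod 11 = (9 * 4) mod 11 = 3
Result: shared secret = 3.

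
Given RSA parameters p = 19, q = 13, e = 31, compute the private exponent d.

Step 1: n = 19 * 13 = 247.
Step 2: phi(n) = 18 * 12 = 216.
Step 3: Find d such that 31 * d = 1 (mod 216).
Step 4: d = 31^(-1) mod 216 = 7.
Verification: 31 * 7 = 217 = 1 * 216 + 1.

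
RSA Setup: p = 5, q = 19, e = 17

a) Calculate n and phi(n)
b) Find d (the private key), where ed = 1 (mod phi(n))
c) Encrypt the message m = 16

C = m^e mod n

Step 1: n = 5 * 19 = 95.
Step 2: phi(n) = (5-1)(19-1) = 4 * 18 = 72.
Step 3: Find d = 17^(-1) mod 72 = 17.
  Verify: 17 * 17 = 289 = 1 (mod 72).
Step 4: C = 16^17 mod 95 = 6.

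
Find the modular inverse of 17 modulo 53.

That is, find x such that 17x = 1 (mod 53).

Step 1: We need x such that 17 * x = 1 (mod 53).
Step 2: Using the extended Euclidean algorithm or trial:
  17 * 25 = 425 = 8 * 53 + 1.
Step 3: Since 425 mod 53 = 1, the inverse is x = 25.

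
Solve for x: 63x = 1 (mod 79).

Step 1: We need x such that 63 * x = 1 (mod 79).
Step 2: Using the extended Euclidean algorithm or trial:
  63 * 74 = 4662 = 59 * 79 + 1.
Step 3: Since 4662 mod 79 = 1, the inverse is x = 74.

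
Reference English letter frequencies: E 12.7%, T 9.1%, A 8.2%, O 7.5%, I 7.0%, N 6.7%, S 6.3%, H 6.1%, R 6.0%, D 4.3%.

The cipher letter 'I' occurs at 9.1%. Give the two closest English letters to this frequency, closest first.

Step 1: Observed frequency of 'I' is 9.1%.
Step 2: Compute distances to each reference frequency and sort:
  T (9.1%): difference = 0.0% <-- BEST
  A (8.2%): difference = 0.9% <-- RUNNER-UP
  O (7.5%): difference = 1.6%
  I (7.0%): difference = 2.1%
  N (6.7%): difference = 2.4%
Step 3: Most likely is 'T' (9.1%, diff 0.0%); second most likely is 'A' (8.2%, diff 0.9%).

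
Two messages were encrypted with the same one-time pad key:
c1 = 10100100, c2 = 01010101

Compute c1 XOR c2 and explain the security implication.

Step 1: c1 XOR c2 = (m1 XOR k) XOR (m2 XOR k).
Step 2: By XOR associativity/commutativity: = m1 XOR m2 XOR k XOR k = m1 XOR m2.
Step 3: 10100100 XOR 01010101 = 11110001 = 241.
Step 4: The key cancels out! An attacker learns m1 XOR m2 = 241, revealing the relationship between plaintexts.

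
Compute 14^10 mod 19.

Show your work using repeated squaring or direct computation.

Step 1: Compute 14^10 mod 19 step by step, reducing modulo 19 at each step.
  14^1 mod 19 = 14
  14^2 mod 19 = (14 * 14) mod 19 = 6
  14^3 mod 19 = (6 * 14) mod 19 = 8
  14^4 mod 19 = (8 * 14) mod 19 = 17
  14^5 mod 19 = (17 * 14) mod 19 = 10
  14^6 mod 19 = (10 * 14) mod 19 = 7
  14^7 mod 19 = (7 * 14) mod 19 = 3
  14^8 mod 19 = (3 * 14) mod 19 = 4
  14^9 mod 19 = (4 * 14) mod 19 = 18
  14^10 mod 19 = (18 * 14) mod 19 = 5
Step 2: Result = 5.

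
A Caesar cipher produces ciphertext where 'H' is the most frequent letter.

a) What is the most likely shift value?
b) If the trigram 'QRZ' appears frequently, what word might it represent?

Step 1: In English, 'E' is the most frequent letter (12.7%).
Step 2: The most frequent ciphertext letter is 'H' (position 7).
Step 3: Shift = (7 - 4) mod 26 = 3.
Step 4: Decrypt 'QRZ' by shifting back 3:
  Q -> N
  R -> O
  Z -> W
Step 5: 'QRZ' decrypts to 'NOW'.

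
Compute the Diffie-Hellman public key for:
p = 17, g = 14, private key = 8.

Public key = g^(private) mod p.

Step 1: A = g^a mod p = 14^8 mod 17.
  14^1 mod 17 = 14
  14^2 mod 17 = (14 * 14) mod 17 = 9
  14^3 mod 17 = (9 * 14) mod 17 = 7
  14^4 mod 17 = (7 * 14) mod 17 = 13
  14^5 mod 17 = (13 * 14) mod 17 = 12
  14^6 mod 17 = (12 * 14) mod 17 = 15
  14^7 mod 17 = (15 * 14) mod 17 = 6
  14^8 mod 17 = (6 * 14) mod 17 = 16
Result: A = 16.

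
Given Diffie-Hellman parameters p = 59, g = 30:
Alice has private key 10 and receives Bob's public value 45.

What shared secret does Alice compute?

Step 1: s = B^a mod p = 45^10 mod 59.
  45^1 mod 59 = 45
  45^2 mod 59 = (45 * 45) mod 59 = 19
  45^3 mod 59 = (19 * 45) mod 59 = 29
  45^4 mod 59 = (29 * 45) mod 59 = 7
  45^5 mod 59 = (7 * 45) mod 59 = 20
  45^6 mod 59 = (20 * 45) mod 59 = 15
  45^7 mod 59 = (15 * 45) mod 59 = 26
  45^8 mod 59 = (26 * 45) mod 59 = 49
  45^9 mod 59 = (49 * 45) mod 59 = 22
  45^10 mod 59 = (22 * 45) mod 59 = 46
Result: shared secret = 46.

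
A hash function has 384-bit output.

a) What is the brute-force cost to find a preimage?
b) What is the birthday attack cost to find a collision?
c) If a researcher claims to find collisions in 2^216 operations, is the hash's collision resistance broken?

Step 1: Preimage resistance requires brute-force of 2^384 operations.
Step 2: Collision resistance (birthday bound) = 2^(384/2) = 2^192.
Step 3: The claimed attack costs 2^216 operations.
Step 4: Since 2^216 >= 2^192, the claimed attack is no faster than the generic birthday attack, so this does not break collision resistance.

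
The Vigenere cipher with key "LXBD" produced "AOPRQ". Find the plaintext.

Step 1: Extend key: LXBDL
Step 2: Decrypt each letter (c - k) mod 26:
  A(0) - L(11) = (0-11) mod 26 = 15 = P
  O(14) - X(23) = (14-23) mod 26 = 17 = R
  P(15) - B(1) = (15-1) mod 26 = 14 = O
  R(17) - D(3) = (17-3) mod 26 = 14 = O
  Q(16) - L(11) = (16-11) mod 26 = 5 = F
Plaintext: PROOF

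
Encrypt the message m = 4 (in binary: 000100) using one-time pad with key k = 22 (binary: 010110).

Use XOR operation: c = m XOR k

Step 1: Write out the XOR operation bit by bit:
  Message: 000100
  Key:     010110
  XOR:     010010
Step 2: Convert to decimal: 010010 = 18.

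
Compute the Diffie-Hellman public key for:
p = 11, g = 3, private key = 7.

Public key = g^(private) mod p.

Step 1: A = g^a mod p = 3^7 mod 11.
  3^1 mod 11 = 3
  3^2 mod 11 = (3 * 3) mod 11 = 9
  3^3 mod 11 = (9 * 3) mod 11 = 5
  3^4 mod 11 = (5 * 3) mod 11 = 4
  3^5 mod 11 = (4 * 3) mod 11 = 1
  3^6 mod 11 = (1 * 3) mod 11 = 3
  3^7 mod 11 = (3 * 3) mod 11 = 9
Result: A = 9.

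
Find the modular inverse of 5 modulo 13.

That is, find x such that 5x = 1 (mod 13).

Step 1: We need x such that 5 * x = 1 (mod 13).
Step 2: Using the extended Euclidean algorithm or trial:
  5 * 8 = 40 = 3 * 13 + 1.
Step 3: Since 40 mod 13 = 1, the inverse is x = 8.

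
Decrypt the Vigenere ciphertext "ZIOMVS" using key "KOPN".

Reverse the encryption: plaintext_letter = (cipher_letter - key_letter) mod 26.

Step 1: Extend key: KOPNKO
Step 2: Decrypt each letter (c - k) mod 26:
  Z(25) - K(10) = (25-10) mod 26 = 15 = P
  I(8) - O(14) = (8-14) mod 26 = 20 = U
  O(14) - P(15) = (14-15) mod 26 = 25 = Z
  M(12) - N(13) = (12-13) mod 26 = 25 = Z
  V(21) - K(10) = (21-10) mod 26 = 11 = L
  S(18) - O(14) = (18-14) mod 26 = 4 = E
Plaintext: PUZZLE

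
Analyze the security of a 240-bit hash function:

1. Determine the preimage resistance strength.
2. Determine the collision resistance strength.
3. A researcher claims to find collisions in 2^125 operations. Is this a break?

Step 1: Preimage resistance requires brute-force of 2^240 operations.
Step 2: Collision resistance (birthday bound) = 2^(240/2) = 2^120.
Step 3: The claimed attack costs 2^125 operations.
Step 4: Since 2^125 >= 2^120, the claimed attack is no faster than the generic birthday attack, so this does not break collision resistance.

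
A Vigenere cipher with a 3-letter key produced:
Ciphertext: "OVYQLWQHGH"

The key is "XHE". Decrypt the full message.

Step 1: Key 'XHE' has length 3. Extended key: XHEXHEXHEX
Step 2: Decrypt each position:
  O(14) - X(23) = 17 = R
  V(21) - H(7) = 14 = O
  Y(24) - E(4) = 20 = U
  Q(16) - X(23) = 19 = T
  L(11) - H(7) = 4 = E
  W(22) - E(4) = 18 = S
  Q(16) - X(23) = 19 = T
  H(7) - H(7) = 0 = A
  G(6) - E(4) = 2 = C
  H(7) - X(23) = 10 = K
Plaintext: ROUTESTACK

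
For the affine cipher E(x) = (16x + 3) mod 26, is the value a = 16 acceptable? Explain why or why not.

Step 1: Compute gcd(16, 26).
Step 2: gcd(16, 26) = 2.
Since gcd = 2 != 1, 16 shares a common factor with 26, so it cannot be used.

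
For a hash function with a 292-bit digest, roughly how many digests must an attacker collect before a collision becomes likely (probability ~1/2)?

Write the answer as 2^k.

Step 1: The birthday paradox gives collision probability ~50% after sqrt(2^n) = 2^(n/2) hashes.
Step 2: For 292-bit output: 2^(292/2) = 2^146.
Step 3: Approximately 2^146 hash computations needed.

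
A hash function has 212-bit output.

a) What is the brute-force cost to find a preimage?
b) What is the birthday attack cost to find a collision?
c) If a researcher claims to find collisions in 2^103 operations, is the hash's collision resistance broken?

Step 1: Preimage resistance requires brute-force of 2^212 operations.
Step 2: Collision resistance (birthday bound) = 2^(212/2) = 2^106.
Step 3: The claimed attack costs 2^103 operations.
Step 4: Since 2^103 < 2^106, the claimed attack beats the generic birthday bound, so collision resistance is broken.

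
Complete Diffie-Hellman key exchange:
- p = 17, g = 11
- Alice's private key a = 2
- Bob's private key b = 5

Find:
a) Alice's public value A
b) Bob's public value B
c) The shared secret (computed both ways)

Step 1: A = g^a mod p = 11^2 mod 17 = 2.
Step 2: B = g^b mod p = 11^5 mod 17 = 10.
Step 3: Alice computes s = B^a mod p = 10^2 mod 17 = 15.
Step 4: Bob computes s = A^b mod p = 2^5 mod 17 = 15.
Both sides agree: shared secret = 15.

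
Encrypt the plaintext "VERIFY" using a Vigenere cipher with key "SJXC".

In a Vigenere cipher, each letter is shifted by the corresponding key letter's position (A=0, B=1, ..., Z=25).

Step 1: Repeat key to match plaintext length:
  Plaintext: VERIFY
  Key:       SJXCSJ
Step 2: Encrypt each letter:
  V(21) + S(18) = (21+18) mod 26 = 13 = N
  E(4) + J(9) = (4+9) mod 26 = 13 = N
  R(17) + X(23) = (17+23) mod 26 = 14 = O
  I(8) + C(2) = (8+2) mod 26 = 10 = K
  F(5) + S(18) = (5+18) mod 26 = 23 = X
  Y(24) + J(9) = (24+9) mod 26 = 7 = H
Ciphertext: NNOKXH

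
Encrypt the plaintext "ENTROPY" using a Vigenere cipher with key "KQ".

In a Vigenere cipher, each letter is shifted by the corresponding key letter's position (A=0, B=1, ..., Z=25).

Step 1: Repeat key to match plaintext length:
  Plaintext: ENTROPY
  Key:       KQKQKQK
Step 2: Encrypt each letter:
  E(4) + K(10) = (4+10) mod 26 = 14 = O
  N(13) + Q(16) = (13+16) mod 26 = 3 = D
  T(19) + K(10) = (19+10) mod 26 = 3 = D
  R(17) + Q(16) = (17+16) mod 26 = 7 = H
  O(14) + K(10) = (14+10) mod 26 = 24 = Y
  P(15) + Q(16) = (15+16) mod 26 = 5 = F
  Y(24) + K(10) = (24+10) mod 26 = 8 = I
Ciphertext: ODDHYFI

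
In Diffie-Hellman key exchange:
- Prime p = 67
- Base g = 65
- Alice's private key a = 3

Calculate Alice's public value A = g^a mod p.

Step 1: A = g^a mod p = 65^3 mod 67.
  65^1 mod 67 = 65
  65^2 mod 67 = (65 * 65) mod 67 = 4
  65^3 mod 67 = (4 * 65) mod 67 = 59
Result: A = 59.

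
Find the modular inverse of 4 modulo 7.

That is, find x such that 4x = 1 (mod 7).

Step 1: We need x such that 4 * x = 1 (mod 7).
Step 2: Using the extended Euclidean algorithm or trial:
  4 * 2 = 8 = 1 * 7 + 1.
Step 3: Since 8 mod 7 = 1, the inverse is x = 2.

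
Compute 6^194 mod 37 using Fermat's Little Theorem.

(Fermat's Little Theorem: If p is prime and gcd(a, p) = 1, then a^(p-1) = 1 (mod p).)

Step 1: Since 37 is prime, by Fermat's Little Theorem: 6^36 = 1 (mod 37).
Step 2: Reduce exponent: 194 mod 36 = 14.
Step 3: So 6^194 = 6^14 (mod 37).
Step 4: 6^14 mod 37 = 36.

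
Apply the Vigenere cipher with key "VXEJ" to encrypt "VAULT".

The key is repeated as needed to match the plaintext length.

Step 1: Repeat key to match plaintext length:
  Plaintext: VAULT
  Key:       VXEJV
Step 2: Encrypt each letter:
  V(21) + V(21) = (21+21) mod 26 = 16 = Q
  A(0) + X(23) = (0+23) mod 26 = 23 = X
  U(20) + E(4) = (20+4) mod 26 = 24 = Y
  L(11) + J(9) = (11+9) mod 26 = 20 = U
  T(19) + V(21) = (19+21) mod 26 = 14 = O
Ciphertext: QXYUO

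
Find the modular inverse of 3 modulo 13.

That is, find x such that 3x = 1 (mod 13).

Step 1: We need x such that 3 * x = 1 (mod 13).
Step 2: Using the extended Euclidean algorithm or trial:
  3 * 9 = 27 = 2 * 13 + 1.
Step 3: Since 27 mod 13 = 1, the inverse is x = 9.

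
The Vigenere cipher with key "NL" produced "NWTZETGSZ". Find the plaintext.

Step 1: Extend key: NLNLNLNLN
Step 2: Decrypt each letter (c - k) mod 26:
  N(13) - N(13) = (13-13) mod 26 = 0 = A
  W(22) - L(11) = (22-11) mod 26 = 11 = L
  T(19) - N(13) = (19-13) mod 26 = 6 = G
  Z(25) - L(11) = (25-11) mod 26 = 14 = O
  E(4) - N(13) = (4-13) mod 26 = 17 = R
  T(19) - L(11) = (19-11) mod 26 = 8 = I
  G(6) - N(13) = (6-13) mod 26 = 19 = T
  S(18) - L(11) = (18-11) mod 26 = 7 = H
  Z(25) - N(13) = (25-13) mod 26 = 12 = M
Plaintext: ALGORITHM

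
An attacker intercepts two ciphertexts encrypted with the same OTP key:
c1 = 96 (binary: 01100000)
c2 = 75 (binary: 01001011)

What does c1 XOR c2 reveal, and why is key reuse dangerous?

Step 1: c1 XOR c2 = (m1 XOR k) XOR (m2 XOR k).
Step 2: By XOR associativity/commutativity: = m1 XOR m2 XOR k XOR k = m1 XOR m2.
Step 3: 01100000 XOR 01001011 = 00101011 = 43.
Step 4: The key cancels out! An attacker learns m1 XOR m2 = 43, revealing the relationship between plaintexts.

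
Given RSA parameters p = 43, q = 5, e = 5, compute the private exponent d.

Step 1: n = 43 * 5 = 215.
Step 2: phi(n) = 42 * 4 = 168.
Step 3: Find d such that 5 * d = 1 (mod 168).
Step 4: d = 5^(-1) mod 168 = 101.
Verification: 5 * 101 = 505 = 3 * 168 + 1.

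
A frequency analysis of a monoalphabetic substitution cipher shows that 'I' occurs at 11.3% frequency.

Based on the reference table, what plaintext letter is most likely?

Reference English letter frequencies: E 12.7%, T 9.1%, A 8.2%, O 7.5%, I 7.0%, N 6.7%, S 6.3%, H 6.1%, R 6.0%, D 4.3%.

Step 1: The observed frequency is 11.3%.
Step 2: Compare with English frequencies:
  E: 12.7% (difference: 1.4%) <-- closest
  T: 9.1% (difference: 2.2%)
  A: 8.2% (difference: 3.1%)
  O: 7.5% (difference: 3.8%)
  I: 7.0% (difference: 4.3%)
  N: 6.7% (difference: 4.6%)
  S: 6.3% (difference: 5.0%)
  H: 6.1% (difference: 5.2%)
  R: 6.0% (difference: 5.3%)
  D: 4.3% (difference: 7.0%)
Step 3: 'I' most likely represents 'E' (frequency 12.7%).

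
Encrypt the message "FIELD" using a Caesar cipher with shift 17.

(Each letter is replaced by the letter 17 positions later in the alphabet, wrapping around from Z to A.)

Step 1: For each letter, shift forward by 17 positions (mod 26).
  F (position 5) -> position (5+17) mod 26 = 22 -> W
  I (position 8) -> position (8+17) mod 26 = 25 -> Z
  E (position 4) -> position (4+17) mod 26 = 21 -> V
  L (position 11) -> position (11+17) mod 26 = 2 -> C
  D (position 3) -> position (3+17) mod 26 = 20 -> U
Result: WZVCU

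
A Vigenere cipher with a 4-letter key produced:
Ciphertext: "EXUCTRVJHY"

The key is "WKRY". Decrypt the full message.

Step 1: Key 'WKRY' has length 4. Extended key: WKRYWKRYWK
Step 2: Decrypt each position:
  E(4) - W(22) = 8 = I
  X(23) - K(10) = 13 = N
  U(20) - R(17) = 3 = D
  C(2) - Y(24) = 4 = E
  T(19) - W(22) = 23 = X
  R(17) - K(10) = 7 = H
  V(21) - R(17) = 4 = E
  J(9) - Y(24) = 11 = L
  H(7) - W(22) = 11 = L
  Y(24) - K(10) = 14 = O
Plaintext: INDEXHELLO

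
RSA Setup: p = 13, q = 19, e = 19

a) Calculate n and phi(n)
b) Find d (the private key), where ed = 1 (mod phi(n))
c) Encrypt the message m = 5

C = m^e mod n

Step 1: n = 13 * 19 = 247.
Step 2: phi(n) = (13-1)(19-1) = 12 * 18 = 216.
Step 3: Find d = 19^(-1) mod 216 = 91.
  Verify: 19 * 91 = 1729 = 1 (mod 216).
Step 4: C = 5^19 mod 247 = 138.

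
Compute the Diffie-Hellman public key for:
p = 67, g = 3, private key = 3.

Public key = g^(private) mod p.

Step 1: A = g^a mod p = 3^3 mod 67.
  3^1 mod 67 = 3
  3^2 mod 67 = (3 * 3) mod 67 = 9
  3^3 mod 67 = (9 * 3) mod 67 = 27
Result: A = 27.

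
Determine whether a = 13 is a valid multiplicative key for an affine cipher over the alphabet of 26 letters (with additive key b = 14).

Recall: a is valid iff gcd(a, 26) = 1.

Step 1: Compute gcd(13, 26).
Step 2: gcd(13, 26) = 13.
Since gcd = 13 != 1, 13 shares a common factor with 26, so it cannot be used.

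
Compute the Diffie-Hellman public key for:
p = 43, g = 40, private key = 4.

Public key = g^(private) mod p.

Step 1: A = g^a mod p = 40^4 mod 43.
  40^1 mod 43 = 40
  40^2 mod 43 = (40 * 40) mod 43 = 9
  40^3 mod 43 = (9 * 40) mod 43 = 16
  40^4 mod 43 = (16 * 40) mod 43 = 38
Result: A = 38.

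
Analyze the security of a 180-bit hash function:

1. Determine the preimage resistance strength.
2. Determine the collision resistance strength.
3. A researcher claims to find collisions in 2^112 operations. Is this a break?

Step 1: Preimage resistance requires brute-force of 2^180 operations.
Step 2: Collision resistance (birthday bound) = 2^(180/2) = 2^90.
Step 3: The claimed attack costs 2^112 operations.
Step 4: Since 2^112 >= 2^90, the claimed attack is no faster than the generic birthday attack, so this does not break collision resistance.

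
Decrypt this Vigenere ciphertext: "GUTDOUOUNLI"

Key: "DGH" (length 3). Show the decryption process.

Step 1: Key 'DGH' has length 3. Extended key: DGHDGHDGHDG
Step 2: Decrypt each position:
  G(6) - D(3) = 3 = D
  U(20) - G(6) = 14 = O
  T(19) - H(7) = 12 = M
  D(3) - D(3) = 0 = A
  O(14) - G(6) = 8 = I
  U(20) - H(7) = 13 = N
  O(14) - D(3) = 11 = L
  U(20) - G(6) = 14 = O
  N(13) - H(7) = 6 = G
  L(11) - D(3) = 8 = I
  I(8) - G(6) = 2 = C
Plaintext: DOMAINLOGIC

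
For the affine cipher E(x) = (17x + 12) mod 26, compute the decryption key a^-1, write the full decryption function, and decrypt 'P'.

Step 1: Find a^-1, the modular inverse of 17 mod 26.
Step 2: We need 17 * a^-1 = 1 (mod 26).
Step 3: 17 * 23 = 391 = 15 * 26 + 1, so a^-1 = 23.
Step 4: D(y) = 23(y - 12) mod 26.
Step 5: Apply to 'P' (y = 15): D(15) = 23 * (15 - 12) mod 26 = 23 * 3 mod 26 = 17 -> 'R'.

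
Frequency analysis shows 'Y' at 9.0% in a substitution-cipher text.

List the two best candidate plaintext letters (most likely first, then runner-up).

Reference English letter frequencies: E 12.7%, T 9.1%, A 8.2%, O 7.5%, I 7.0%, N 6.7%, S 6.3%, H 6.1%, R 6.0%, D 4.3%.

Step 1: Observed frequency of 'Y' is 9.0%.
Step 2: Compute distances to each reference frequency and sort:
  T (9.1%): difference = 0.1% <-- BEST
  A (8.2%): difference = 0.8% <-- RUNNER-UP
  O (7.5%): difference = 1.5%
  I (7.0%): difference = 2.0%
  N (6.7%): difference = 2.3%
Step 3: Most likely is 'T' (9.1%, diff 0.1%); second most likely is 'A' (8.2%, diff 0.8%).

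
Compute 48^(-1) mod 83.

Step 1: We need x such that 48 * x = 1 (mod 83).
Step 2: Using the extended Euclidean algorithm or trial:
  48 * 64 = 3072 = 37 * 83 + 1.
Step 3: Since 3072 mod 83 = 1, the inverse is x = 64.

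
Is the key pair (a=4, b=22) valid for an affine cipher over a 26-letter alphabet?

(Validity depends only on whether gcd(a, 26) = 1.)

Step 1: Compute gcd(4, 26).
Step 2: gcd(4, 26) = 2.
Since gcd = 2 != 1, 4 shares a common factor with 26, so it cannot be used.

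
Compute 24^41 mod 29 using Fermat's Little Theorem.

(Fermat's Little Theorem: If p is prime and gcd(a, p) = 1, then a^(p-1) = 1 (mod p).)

Step 1: Since 29 is prime, by Fermat's Little Theorem: 24^28 = 1 (mod 29).
Step 2: Reduce exponent: 41 mod 28 = 13.
Step 3: So 24^41 = 24^13 (mod 29).
Step 4: 24^13 mod 29 = 23.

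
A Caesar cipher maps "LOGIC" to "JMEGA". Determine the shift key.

Step 1: Compare first letters: L (position 11) -> J (position 9).
Step 2: Shift = (9 - 11) mod 26 = 24.
The shift value is 24.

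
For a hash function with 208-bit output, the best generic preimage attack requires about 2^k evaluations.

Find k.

Step 1: The hash has a 208-bit output.
Step 2: Preimage resistance means: given a digest h(x), it should be infeasible to find any input that hashes to it.
With a 208-bit output there are 2^208 possible digests, so a generic brute-force preimage search costs about 2^208 evaluations.
Step 3: Security level = 208 bits.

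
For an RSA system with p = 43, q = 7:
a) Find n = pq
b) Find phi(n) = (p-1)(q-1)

Step 1: n = p * q = 43 * 7 = 301.
Step 2: phi(n) = (p-1)(q-1) = 42 * 6 = 252.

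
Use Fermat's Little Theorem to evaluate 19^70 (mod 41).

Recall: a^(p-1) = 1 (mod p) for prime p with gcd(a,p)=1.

Step 1: Since 41 is prime, by Fermat's Little Theorem: 19^40 = 1 (mod 41).
Step 2: Reduce exponent: 70 mod 40 = 30.
Step 3: So 19^70 = 19^30 (mod 41).
Step 4: 19^30 mod 41 = 9.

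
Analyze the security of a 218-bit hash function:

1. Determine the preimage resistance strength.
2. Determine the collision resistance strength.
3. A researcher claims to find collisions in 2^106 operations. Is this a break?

Step 1: Preimage resistance requires brute-force of 2^218 operations.
Step 2: Collision resistance (birthday bound) = 2^(218/2) = 2^109.
Step 3: The claimed attack costs 2^106 operations.
Step 4: Since 2^106 < 2^109, the claimed attack beats the generic birthday bound, so collision resistance is broken.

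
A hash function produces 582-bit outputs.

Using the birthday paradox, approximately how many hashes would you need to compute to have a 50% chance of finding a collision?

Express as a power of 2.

Step 1: The birthday paradox gives collision probability ~50% after sqrt(2^n) = 2^(n/2) hashes.
Step 2: For 582-bit output: 2^(582/2) = 2^291.
Step 3: Approximately 2^291 hash computations needed.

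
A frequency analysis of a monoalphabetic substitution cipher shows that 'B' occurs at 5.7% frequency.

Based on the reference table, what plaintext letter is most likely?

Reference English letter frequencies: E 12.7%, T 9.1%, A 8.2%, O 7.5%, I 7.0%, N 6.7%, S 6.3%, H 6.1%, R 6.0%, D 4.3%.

Step 1: The observed frequency is 5.7%.
Step 2: Compare with English frequencies:
  E: 12.7% (difference: 7.0%)
  T: 9.1% (difference: 3.4%)
  A: 8.2% (difference: 2.5%)
  O: 7.5% (difference: 1.8%)
  I: 7.0% (difference: 1.3%)
  N: 6.7% (difference: 1.0%)
  S: 6.3% (difference: 0.6%)
  H: 6.1% (difference: 0.4%)
  R: 6.0% (difference: 0.3%) <-- closest
  D: 4.3% (difference: 1.4%)
Step 3: 'B' most likely represents 'R' (frequency 6.0%).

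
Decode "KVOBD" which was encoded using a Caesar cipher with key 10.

Step 1: Reverse the shift by subtracting 10 from each letter position.
  K (position 10) -> position (10-10) mod 26 = 0 -> A
  V (position 21) -> position (21-10) mod 26 = 11 -> L
  O (position 14) -> position (14-10) mod 26 = 4 -> E
  B (position 1) -> position (1-10) mod 26 = 17 -> R
  D (position 3) -> position (3-10) mod 26 = 19 -> T
Decrypted message: ALERT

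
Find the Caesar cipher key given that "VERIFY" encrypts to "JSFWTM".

Step 1: Compare first letters: V (position 21) -> J (position 9).
Step 2: Shift = (9 - 21) mod 26 = 14.
The shift value is 14.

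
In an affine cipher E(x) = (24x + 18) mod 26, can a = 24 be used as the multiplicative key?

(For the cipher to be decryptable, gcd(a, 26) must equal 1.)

Step 1: Compute gcd(24, 26).
Step 2: gcd(24, 26) = 2.
Since gcd = 2 != 1, 24 shares a common factor with 26, so it cannot be used.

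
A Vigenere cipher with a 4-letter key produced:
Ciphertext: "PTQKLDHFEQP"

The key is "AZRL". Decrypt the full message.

Step 1: Key 'AZRL' has length 4. Extended key: AZRLAZRLAZR
Step 2: Decrypt each position:
  P(15) - A(0) = 15 = P
  T(19) - Z(25) = 20 = U
  Q(16) - R(17) = 25 = Z
  K(10) - L(11) = 25 = Z
  L(11) - A(0) = 11 = L
  D(3) - Z(25) = 4 = E
  H(7) - R(17) = 16 = Q
  F(5) - L(11) = 20 = U
  E(4) - A(0) = 4 = E
  Q(16) - Z(25) = 17 = R
  P(15) - R(17) = 24 = Y
Plaintext: PUZZLEQUERY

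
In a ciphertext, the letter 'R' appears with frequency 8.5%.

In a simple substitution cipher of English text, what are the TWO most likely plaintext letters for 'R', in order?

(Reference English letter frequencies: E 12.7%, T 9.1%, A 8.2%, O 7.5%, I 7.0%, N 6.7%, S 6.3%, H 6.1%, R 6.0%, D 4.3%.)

Step 1: Observed frequency of 'R' is 8.5%.
Step 2: Compute distances to each reference frequency and sort:
  A (8.2%): difference = 0.3% <-- BEST
  T (9.1%): difference = 0.6% <-- RUNNER-UP
  O (7.5%): difference = 1.0%
  I (7.0%): difference = 1.5%
  N (6.7%): difference = 1.8%
Step 3: Most likely is 'A' (8.2%, diff 0.3%); second most likely is 'T' (9.1%, diff 0.6%).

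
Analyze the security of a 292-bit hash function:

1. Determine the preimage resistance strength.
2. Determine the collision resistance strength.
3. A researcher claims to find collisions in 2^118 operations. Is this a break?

Step 1: Preimage resistance requires brute-force of 2^292 operations.
Step 2: Collision resistance (birthday bound) = 2^(292/2) = 2^146.
Step 3: The claimed attack costs 2^118 operations.
Step 4: Since 2^118 < 2^146, the claimed attack beats the generic birthday bound, so collision resistance is broken.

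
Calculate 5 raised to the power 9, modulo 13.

Step 1: Compute 5^9 mod 13 step by step, reducing modulo 13 at each step.
  5^1 mod 13 = 5
  5^2 mod 13 = (5 * 5) mod 13 = 12
  5^3 mod 13 = (12 * 5) mod 13 = 8
  5^4 mod 13 = (8 * 5) mod 13 = 1
  5^5 mod 13 = (1 * 5) mod 13 = 5
  5^6 mod 13 = (5 * 5) mod 13 = 12
  5^7 mod 13 = (12 * 5) mod 13 = 8
  5^8 mod 13 = (8 * 5) mod 13 = 1
  5^9 mod 13 = (1 * 5) mod 13 = 5
Step 2: Result = 5.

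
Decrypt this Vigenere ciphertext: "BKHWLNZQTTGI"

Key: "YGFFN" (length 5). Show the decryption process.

Step 1: Key 'YGFFN' has length 5. Extended key: YGFFNYGFFNYG
Step 2: Decrypt each position:
  B(1) - Y(24) = 3 = D
  K(10) - G(6) = 4 = E
  H(7) - F(5) = 2 = C
  W(22) - F(5) = 17 = R
  L(11) - N(13) = 24 = Y
  N(13) - Y(24) = 15 = P
  Z(25) - G(6) = 19 = T
  Q(16) - F(5) = 11 = L
  T(19) - F(5) = 14 = O
  T(19) - N(13) = 6 = G
  G(6) - Y(24) = 8 = I
  I(8) - G(6) = 2 = C
Plaintext: DECRYPTLOGIC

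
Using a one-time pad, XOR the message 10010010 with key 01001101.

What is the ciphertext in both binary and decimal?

Step 1: Write out the XOR operation bit by bit:
  Message: 10010010
  Key:     01001101
  XOR:     11011111
Step 2: Convert to decimal: 11011111 = 223.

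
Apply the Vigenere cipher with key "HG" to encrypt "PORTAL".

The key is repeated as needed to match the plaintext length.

Step 1: Repeat key to match plaintext length:
  Plaintext: PORTAL
  Key:       HGHGHG
Step 2: Encrypt each letter:
  P(15) + H(7) = (15+7) mod 26 = 22 = W
  O(14) + G(6) = (14+6) mod 26 = 20 = U
  R(17) + H(7) = (17+7) mod 26 = 24 = Y
  T(19) + G(6) = (19+6) mod 26 = 25 = Z
  A(0) + H(7) = (0+7) mod 26 = 7 = H
  L(11) + G(6) = (11+6) mod 26 = 17 = R
Ciphertext: WUYZHR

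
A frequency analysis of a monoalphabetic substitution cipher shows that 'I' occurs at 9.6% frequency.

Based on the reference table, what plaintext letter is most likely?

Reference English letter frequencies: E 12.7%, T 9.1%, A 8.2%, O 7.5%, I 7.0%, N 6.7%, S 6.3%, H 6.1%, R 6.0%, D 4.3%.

Step 1: The observed frequency is 9.6%.
Step 2: Compare with English frequencies:
  E: 12.7% (difference: 3.1%)
  T: 9.1% (difference: 0.5%) <-- closest
  A: 8.2% (difference: 1.4%)
  O: 7.5% (difference: 2.1%)
  I: 7.0% (difference: 2.6%)
  N: 6.7% (difference: 2.9%)
  S: 6.3% (difference: 3.3%)
  H: 6.1% (difference: 3.5%)
  R: 6.0% (difference: 3.6%)
  D: 4.3% (difference: 5.3%)
Step 3: 'I' most likely represents 'T' (frequency 9.1%).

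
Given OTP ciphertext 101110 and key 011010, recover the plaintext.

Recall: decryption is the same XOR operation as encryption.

Step 1: XOR ciphertext with key:
  Ciphertext: 101110
  Key:        011010
  XOR:        110100
Step 2: Plaintext = 110100 = 52 in decimal.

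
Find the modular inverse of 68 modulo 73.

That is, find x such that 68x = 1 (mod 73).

Step 1: We need x such that 68 * x = 1 (mod 73).
Step 2: Using the extended Euclidean algorithm or trial:
  68 * 29 = 1972 = 27 * 73 + 1.
Step 3: Since 1972 mod 73 = 1, the inverse is x = 29.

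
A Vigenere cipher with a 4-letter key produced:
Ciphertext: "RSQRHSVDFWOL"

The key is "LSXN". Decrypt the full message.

Step 1: Key 'LSXN' has length 4. Extended key: LSXNLSXNLSXN
Step 2: Decrypt each position:
  R(17) - L(11) = 6 = G
  S(18) - S(18) = 0 = A
  Q(16) - X(23) = 19 = T
  R(17) - N(13) = 4 = E
  H(7) - L(11) = 22 = W
  S(18) - S(18) = 0 = A
  V(21) - X(23) = 24 = Y
  D(3) - N(13) = 16 = Q
  F(5) - L(11) = 20 = U
  W(22) - S(18) = 4 = E
  O(14) - X(23) = 17 = R
  L(11) - N(13) = 24 = Y
Plaintext: GATEWAYQUERY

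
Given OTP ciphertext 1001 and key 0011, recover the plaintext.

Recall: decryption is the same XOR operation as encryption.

Step 1: XOR ciphertext with key:
  Ciphertext: 1001
  Key:        0011
  XOR:        1010
Step 2: Plaintext = 1010 = 10 in decimal.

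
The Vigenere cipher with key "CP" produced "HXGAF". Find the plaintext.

Step 1: Extend key: CPCPC
Step 2: Decrypt each letter (c - k) mod 26:
  H(7) - C(2) = (7-2) mod 26 = 5 = F
  X(23) - P(15) = (23-15) mod 26 = 8 = I
  G(6) - C(2) = (6-2) mod 26 = 4 = E
  A(0) - P(15) = (0-15) mod 26 = 11 = L
  F(5) - C(2) = (5-2) mod 26 = 3 = D
Plaintext: FIELD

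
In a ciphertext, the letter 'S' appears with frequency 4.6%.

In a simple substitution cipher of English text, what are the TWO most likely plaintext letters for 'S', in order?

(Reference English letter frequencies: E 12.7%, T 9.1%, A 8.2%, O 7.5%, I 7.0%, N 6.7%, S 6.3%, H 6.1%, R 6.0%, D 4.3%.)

Step 1: Observed frequency of 'S' is 4.6%.
Step 2: Compute distances to each reference frequency and sort:
  D (4.3%): difference = 0.3% <-- BEST
  R (6.0%): difference = 1.4% <-- RUNNER-UP
  H (6.1%): difference = 1.5%
  S (6.3%): difference = 1.7%
  N (6.7%): difference = 2.1%
Step 3: Most likely is 'D' (4.3%, diff 0.3%); second most likely is 'R' (6.0%, diff 1.4%).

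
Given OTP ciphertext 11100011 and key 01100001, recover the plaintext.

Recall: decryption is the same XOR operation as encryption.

Step 1: XOR ciphertext with key:
  Ciphertext: 11100011
  Key:        01100001
  XOR:        10000010
Step 2: Plaintext = 10000010 = 130 in decimal.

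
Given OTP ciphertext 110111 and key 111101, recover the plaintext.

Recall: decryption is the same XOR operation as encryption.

Step 1: XOR ciphertext with key:
  Ciphertext: 110111
  Key:        111101
  XOR:        001010
Step 2: Plaintext = 001010 = 10 in decimal.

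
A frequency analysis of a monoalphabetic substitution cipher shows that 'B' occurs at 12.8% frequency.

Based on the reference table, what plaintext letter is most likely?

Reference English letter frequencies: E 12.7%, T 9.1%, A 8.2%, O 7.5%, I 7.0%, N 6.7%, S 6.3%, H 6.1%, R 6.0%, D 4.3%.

Step 1: The observed frequency is 12.8%.
Step 2: Compare with English frequencies:
  E: 12.7% (difference: 0.1%) <-- closest
  T: 9.1% (difference: 3.7%)
  A: 8.2% (difference: 4.6%)
  O: 7.5% (difference: 5.3%)
  I: 7.0% (difference: 5.8%)
  N: 6.7% (difference: 6.1%)
  S: 6.3% (difference: 6.5%)
  H: 6.1% (difference: 6.7%)
  R: 6.0% (difference: 6.8%)
  D: 4.3% (difference: 8.5%)
Step 3: 'B' most likely represents 'E' (frequency 12.7%).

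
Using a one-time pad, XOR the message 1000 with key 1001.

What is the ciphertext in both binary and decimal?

Step 1: Write out the XOR operation bit by bit:
  Message: 1000
  Key:     1001
  XOR:     0001
Step 2: Convert to decimal: 0001 = 1.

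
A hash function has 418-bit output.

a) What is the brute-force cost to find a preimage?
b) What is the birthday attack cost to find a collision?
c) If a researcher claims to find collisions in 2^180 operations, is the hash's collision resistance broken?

Step 1: Preimage resistance requires brute-force of 2^418 operations.
Step 2: Collision resistance (birthday bound) = 2^(418/2) = 2^209.
Step 3: The claimed attack costs 2^180 operations.
Step 4: Since 2^180 < 2^209, the claimed attack beats the generic birthday bound, so collision resistance is broken.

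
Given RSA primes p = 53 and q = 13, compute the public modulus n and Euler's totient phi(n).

Step 1: n = p * q = 53 * 13 = 689.
Step 2: phi(n) = (p-1)(q-1) = 52 * 12 = 624.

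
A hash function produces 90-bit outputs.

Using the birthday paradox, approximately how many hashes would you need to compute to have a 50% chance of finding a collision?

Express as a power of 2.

Step 1: The birthday paradox gives collision probability ~50% after sqrt(2^n) = 2^(n/2) hashes.
Step 2: For 90-bit output: 2^(90/2) = 2^45.
Step 3: Approximately 2^45 hash computations needed.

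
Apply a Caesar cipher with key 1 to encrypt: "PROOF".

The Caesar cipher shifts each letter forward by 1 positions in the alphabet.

Step 1: For each letter, shift forward by 1 positions (mod 26).
  P (position 15) -> position (15+1) mod 26 = 16 -> Q
  R (position 17) -> position (17+1) mod 26 = 18 -> S
  O (position 14) -> position (14+1) mod 26 = 15 -> P
  O (position 14) -> position (14+1) mod 26 = 15 -> P
  F (position 5) -> position (5+1) mod 26 = 6 -> G
Result: QSPPG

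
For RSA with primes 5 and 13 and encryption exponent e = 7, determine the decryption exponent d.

Step 1: n = 5 * 13 = 65.
Step 2: phi(n) = 4 * 12 = 48.
Step 3: Find d such that 7 * d = 1 (mod 48).
Step 4: d = 7^(-1) mod 48 = 7.
Verification: 7 * 7 = 49 = 1 * 48 + 1.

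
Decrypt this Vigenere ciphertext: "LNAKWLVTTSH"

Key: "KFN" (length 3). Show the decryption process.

Step 1: Key 'KFN' has length 3. Extended key: KFNKFNKFNKF
Step 2: Decrypt each position:
  L(11) - K(10) = 1 = B
  N(13) - F(5) = 8 = I
  A(0) - N(13) = 13 = N
  K(10) - K(10) = 0 = A
  W(22) - F(5) = 17 = R
  L(11) - N(13) = 24 = Y
  V(21) - K(10) = 11 = L
  T(19) - F(5) = 14 = O
  T(19) - N(13) = 6 = G
  S(18) - K(10) = 8 = I
  H(7) - F(5) = 2 = C
Plaintext: BINARYLOGIC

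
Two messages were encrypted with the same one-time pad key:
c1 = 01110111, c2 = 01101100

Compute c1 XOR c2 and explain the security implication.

Step 1: c1 XOR c2 = (m1 XOR k) XOR (m2 XOR k).
Step 2: By XOR associativity/commutativity: = m1 XOR m2 XOR k XOR k = m1 XOR m2.
Step 3: 01110111 XOR 01101100 = 00011011 = 27.
Step 4: The key cancels out! An attacker learns m1 XOR m2 = 27, revealing the relationship between plaintexts.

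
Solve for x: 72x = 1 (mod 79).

Step 1: We need x such that 72 * x = 1 (mod 79).
Step 2: Using the extended Euclidean algorithm or trial:
  72 * 45 = 3240 = 41 * 79 + 1.
Step 3: Since 3240 mod 79 = 1, the inverse is x = 45.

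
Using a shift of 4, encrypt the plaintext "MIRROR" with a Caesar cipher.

Step 1: For each letter, shift forward by 4 positions (mod 26).
  M (position 12) -> position (12+4) mod 26 = 16 -> Q
  I (position 8) -> position (8+4) mod 26 = 12 -> M
  R (position 17) -> position (17+4) mod 26 = 21 -> V
  R (position 17) -> position (17+4) mod 26 = 21 -> V
  O (position 14) -> position (14+4) mod 26 = 18 -> S
  R (position 17) -> position (17+4) mod 26 = 21 -> V
Result: QMVVSV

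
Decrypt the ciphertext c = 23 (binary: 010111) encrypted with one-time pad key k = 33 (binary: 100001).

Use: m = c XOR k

Step 1: XOR ciphertext with key:
  Ciphertext: 010111
  Key:        100001
  XOR:        110110
Step 2: Plaintext = 110110 = 54 in decimal.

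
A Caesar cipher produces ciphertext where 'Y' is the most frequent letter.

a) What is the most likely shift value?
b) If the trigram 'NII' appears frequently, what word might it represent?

Step 1: In English, 'E' is the most frequent letter (12.7%).
Step 2: The most frequent ciphertext letter is 'Y' (position 24).
Step 3: Shift = (24 - 4) mod 26 = 20.
Step 4: Decrypt 'NII' by shifting back 20:
  N -> T
  I -> O
  I -> O
Step 5: 'NII' decrypts to 'TOO'.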